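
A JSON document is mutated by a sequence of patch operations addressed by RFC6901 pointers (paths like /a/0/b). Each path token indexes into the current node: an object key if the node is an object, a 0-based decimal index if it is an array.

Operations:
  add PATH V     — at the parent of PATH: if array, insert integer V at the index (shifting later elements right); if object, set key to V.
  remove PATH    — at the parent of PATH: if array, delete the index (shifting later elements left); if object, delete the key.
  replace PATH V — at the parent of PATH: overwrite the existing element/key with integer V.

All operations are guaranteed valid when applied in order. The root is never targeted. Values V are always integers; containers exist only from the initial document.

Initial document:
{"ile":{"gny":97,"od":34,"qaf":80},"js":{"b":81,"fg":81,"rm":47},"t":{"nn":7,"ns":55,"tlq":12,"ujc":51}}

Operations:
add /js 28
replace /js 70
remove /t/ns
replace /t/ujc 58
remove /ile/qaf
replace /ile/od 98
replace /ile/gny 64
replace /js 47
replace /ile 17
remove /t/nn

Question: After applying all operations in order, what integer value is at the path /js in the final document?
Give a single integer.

After op 1 (add /js 28): {"ile":{"gny":97,"od":34,"qaf":80},"js":28,"t":{"nn":7,"ns":55,"tlq":12,"ujc":51}}
After op 2 (replace /js 70): {"ile":{"gny":97,"od":34,"qaf":80},"js":70,"t":{"nn":7,"ns":55,"tlq":12,"ujc":51}}
After op 3 (remove /t/ns): {"ile":{"gny":97,"od":34,"qaf":80},"js":70,"t":{"nn":7,"tlq":12,"ujc":51}}
After op 4 (replace /t/ujc 58): {"ile":{"gny":97,"od":34,"qaf":80},"js":70,"t":{"nn":7,"tlq":12,"ujc":58}}
After op 5 (remove /ile/qaf): {"ile":{"gny":97,"od":34},"js":70,"t":{"nn":7,"tlq":12,"ujc":58}}
After op 6 (replace /ile/od 98): {"ile":{"gny":97,"od":98},"js":70,"t":{"nn":7,"tlq":12,"ujc":58}}
After op 7 (replace /ile/gny 64): {"ile":{"gny":64,"od":98},"js":70,"t":{"nn":7,"tlq":12,"ujc":58}}
After op 8 (replace /js 47): {"ile":{"gny":64,"od":98},"js":47,"t":{"nn":7,"tlq":12,"ujc":58}}
After op 9 (replace /ile 17): {"ile":17,"js":47,"t":{"nn":7,"tlq":12,"ujc":58}}
After op 10 (remove /t/nn): {"ile":17,"js":47,"t":{"tlq":12,"ujc":58}}
Value at /js: 47

Answer: 47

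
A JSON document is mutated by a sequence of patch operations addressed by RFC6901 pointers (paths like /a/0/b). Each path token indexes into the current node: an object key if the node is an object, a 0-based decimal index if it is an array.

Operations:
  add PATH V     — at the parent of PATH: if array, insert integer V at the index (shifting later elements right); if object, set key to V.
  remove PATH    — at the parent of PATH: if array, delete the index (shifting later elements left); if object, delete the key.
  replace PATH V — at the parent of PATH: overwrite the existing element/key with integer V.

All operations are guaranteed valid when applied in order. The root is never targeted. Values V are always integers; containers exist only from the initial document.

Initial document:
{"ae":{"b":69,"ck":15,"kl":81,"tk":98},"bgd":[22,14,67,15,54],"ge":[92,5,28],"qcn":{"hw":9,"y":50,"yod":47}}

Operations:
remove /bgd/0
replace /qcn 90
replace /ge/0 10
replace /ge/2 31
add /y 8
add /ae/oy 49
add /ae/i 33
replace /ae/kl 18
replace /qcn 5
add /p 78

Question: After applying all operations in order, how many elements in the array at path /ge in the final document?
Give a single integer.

Answer: 3

Derivation:
After op 1 (remove /bgd/0): {"ae":{"b":69,"ck":15,"kl":81,"tk":98},"bgd":[14,67,15,54],"ge":[92,5,28],"qcn":{"hw":9,"y":50,"yod":47}}
After op 2 (replace /qcn 90): {"ae":{"b":69,"ck":15,"kl":81,"tk":98},"bgd":[14,67,15,54],"ge":[92,5,28],"qcn":90}
After op 3 (replace /ge/0 10): {"ae":{"b":69,"ck":15,"kl":81,"tk":98},"bgd":[14,67,15,54],"ge":[10,5,28],"qcn":90}
After op 4 (replace /ge/2 31): {"ae":{"b":69,"ck":15,"kl":81,"tk":98},"bgd":[14,67,15,54],"ge":[10,5,31],"qcn":90}
After op 5 (add /y 8): {"ae":{"b":69,"ck":15,"kl":81,"tk":98},"bgd":[14,67,15,54],"ge":[10,5,31],"qcn":90,"y":8}
After op 6 (add /ae/oy 49): {"ae":{"b":69,"ck":15,"kl":81,"oy":49,"tk":98},"bgd":[14,67,15,54],"ge":[10,5,31],"qcn":90,"y":8}
After op 7 (add /ae/i 33): {"ae":{"b":69,"ck":15,"i":33,"kl":81,"oy":49,"tk":98},"bgd":[14,67,15,54],"ge":[10,5,31],"qcn":90,"y":8}
After op 8 (replace /ae/kl 18): {"ae":{"b":69,"ck":15,"i":33,"kl":18,"oy":49,"tk":98},"bgd":[14,67,15,54],"ge":[10,5,31],"qcn":90,"y":8}
After op 9 (replace /qcn 5): {"ae":{"b":69,"ck":15,"i":33,"kl":18,"oy":49,"tk":98},"bgd":[14,67,15,54],"ge":[10,5,31],"qcn":5,"y":8}
After op 10 (add /p 78): {"ae":{"b":69,"ck":15,"i":33,"kl":18,"oy":49,"tk":98},"bgd":[14,67,15,54],"ge":[10,5,31],"p":78,"qcn":5,"y":8}
Size at path /ge: 3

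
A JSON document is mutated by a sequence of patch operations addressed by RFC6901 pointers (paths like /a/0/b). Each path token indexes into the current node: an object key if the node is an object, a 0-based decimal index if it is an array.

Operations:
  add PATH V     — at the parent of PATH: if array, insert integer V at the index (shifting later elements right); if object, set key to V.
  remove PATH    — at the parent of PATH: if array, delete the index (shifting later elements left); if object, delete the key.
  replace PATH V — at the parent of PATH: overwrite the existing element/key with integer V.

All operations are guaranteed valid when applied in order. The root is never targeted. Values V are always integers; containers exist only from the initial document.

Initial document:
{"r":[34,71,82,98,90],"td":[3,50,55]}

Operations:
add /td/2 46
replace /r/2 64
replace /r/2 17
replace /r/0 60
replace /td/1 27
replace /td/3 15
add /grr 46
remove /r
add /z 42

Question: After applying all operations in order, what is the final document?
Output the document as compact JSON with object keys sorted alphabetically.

After op 1 (add /td/2 46): {"r":[34,71,82,98,90],"td":[3,50,46,55]}
After op 2 (replace /r/2 64): {"r":[34,71,64,98,90],"td":[3,50,46,55]}
After op 3 (replace /r/2 17): {"r":[34,71,17,98,90],"td":[3,50,46,55]}
After op 4 (replace /r/0 60): {"r":[60,71,17,98,90],"td":[3,50,46,55]}
After op 5 (replace /td/1 27): {"r":[60,71,17,98,90],"td":[3,27,46,55]}
After op 6 (replace /td/3 15): {"r":[60,71,17,98,90],"td":[3,27,46,15]}
After op 7 (add /grr 46): {"grr":46,"r":[60,71,17,98,90],"td":[3,27,46,15]}
After op 8 (remove /r): {"grr":46,"td":[3,27,46,15]}
After op 9 (add /z 42): {"grr":46,"td":[3,27,46,15],"z":42}

Answer: {"grr":46,"td":[3,27,46,15],"z":42}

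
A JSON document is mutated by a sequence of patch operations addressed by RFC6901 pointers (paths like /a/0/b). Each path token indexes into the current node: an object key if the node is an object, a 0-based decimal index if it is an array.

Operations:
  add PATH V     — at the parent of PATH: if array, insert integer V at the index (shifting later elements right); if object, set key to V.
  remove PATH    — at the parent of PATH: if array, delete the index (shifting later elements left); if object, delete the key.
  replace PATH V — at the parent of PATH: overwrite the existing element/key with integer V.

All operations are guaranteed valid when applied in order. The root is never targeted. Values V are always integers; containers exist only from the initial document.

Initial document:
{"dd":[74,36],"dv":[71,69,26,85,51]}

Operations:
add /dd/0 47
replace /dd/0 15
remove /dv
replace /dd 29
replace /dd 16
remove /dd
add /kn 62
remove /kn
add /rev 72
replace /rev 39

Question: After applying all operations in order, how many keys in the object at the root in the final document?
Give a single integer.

Answer: 1

Derivation:
After op 1 (add /dd/0 47): {"dd":[47,74,36],"dv":[71,69,26,85,51]}
After op 2 (replace /dd/0 15): {"dd":[15,74,36],"dv":[71,69,26,85,51]}
After op 3 (remove /dv): {"dd":[15,74,36]}
After op 4 (replace /dd 29): {"dd":29}
After op 5 (replace /dd 16): {"dd":16}
After op 6 (remove /dd): {}
After op 7 (add /kn 62): {"kn":62}
After op 8 (remove /kn): {}
After op 9 (add /rev 72): {"rev":72}
After op 10 (replace /rev 39): {"rev":39}
Size at the root: 1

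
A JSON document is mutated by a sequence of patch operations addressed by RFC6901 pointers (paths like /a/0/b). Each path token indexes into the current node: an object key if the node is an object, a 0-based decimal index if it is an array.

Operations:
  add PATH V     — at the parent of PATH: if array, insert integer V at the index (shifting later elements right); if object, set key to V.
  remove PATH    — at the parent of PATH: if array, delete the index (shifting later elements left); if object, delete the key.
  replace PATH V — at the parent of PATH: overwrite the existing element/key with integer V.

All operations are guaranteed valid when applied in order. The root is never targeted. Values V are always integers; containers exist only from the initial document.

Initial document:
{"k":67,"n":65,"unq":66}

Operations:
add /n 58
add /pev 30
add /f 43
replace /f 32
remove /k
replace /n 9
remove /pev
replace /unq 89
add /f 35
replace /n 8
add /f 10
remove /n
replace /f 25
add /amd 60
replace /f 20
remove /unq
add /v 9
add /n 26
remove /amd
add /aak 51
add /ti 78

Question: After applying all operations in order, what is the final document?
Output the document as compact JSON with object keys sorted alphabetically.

After op 1 (add /n 58): {"k":67,"n":58,"unq":66}
After op 2 (add /pev 30): {"k":67,"n":58,"pev":30,"unq":66}
After op 3 (add /f 43): {"f":43,"k":67,"n":58,"pev":30,"unq":66}
After op 4 (replace /f 32): {"f":32,"k":67,"n":58,"pev":30,"unq":66}
After op 5 (remove /k): {"f":32,"n":58,"pev":30,"unq":66}
After op 6 (replace /n 9): {"f":32,"n":9,"pev":30,"unq":66}
After op 7 (remove /pev): {"f":32,"n":9,"unq":66}
After op 8 (replace /unq 89): {"f":32,"n":9,"unq":89}
After op 9 (add /f 35): {"f":35,"n":9,"unq":89}
After op 10 (replace /n 8): {"f":35,"n":8,"unq":89}
After op 11 (add /f 10): {"f":10,"n":8,"unq":89}
After op 12 (remove /n): {"f":10,"unq":89}
After op 13 (replace /f 25): {"f":25,"unq":89}
After op 14 (add /amd 60): {"amd":60,"f":25,"unq":89}
After op 15 (replace /f 20): {"amd":60,"f":20,"unq":89}
After op 16 (remove /unq): {"amd":60,"f":20}
After op 17 (add /v 9): {"amd":60,"f":20,"v":9}
After op 18 (add /n 26): {"amd":60,"f":20,"n":26,"v":9}
After op 19 (remove /amd): {"f":20,"n":26,"v":9}
After op 20 (add /aak 51): {"aak":51,"f":20,"n":26,"v":9}
After op 21 (add /ti 78): {"aak":51,"f":20,"n":26,"ti":78,"v":9}

Answer: {"aak":51,"f":20,"n":26,"ti":78,"v":9}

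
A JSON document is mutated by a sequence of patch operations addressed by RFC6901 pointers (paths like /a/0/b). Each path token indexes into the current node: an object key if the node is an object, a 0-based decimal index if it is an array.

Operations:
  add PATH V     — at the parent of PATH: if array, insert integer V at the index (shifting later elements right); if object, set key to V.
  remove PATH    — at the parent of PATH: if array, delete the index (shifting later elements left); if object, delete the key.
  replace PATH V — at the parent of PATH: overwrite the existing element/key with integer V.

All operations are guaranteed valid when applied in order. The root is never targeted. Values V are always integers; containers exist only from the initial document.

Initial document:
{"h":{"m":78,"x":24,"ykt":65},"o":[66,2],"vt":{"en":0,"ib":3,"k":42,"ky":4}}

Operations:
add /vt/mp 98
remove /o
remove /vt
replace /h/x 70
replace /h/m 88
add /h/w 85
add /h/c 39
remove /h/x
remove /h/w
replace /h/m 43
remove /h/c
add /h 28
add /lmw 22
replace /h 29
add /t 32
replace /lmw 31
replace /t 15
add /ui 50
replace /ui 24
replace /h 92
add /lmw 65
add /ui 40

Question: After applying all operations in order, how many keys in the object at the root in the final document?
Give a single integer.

After op 1 (add /vt/mp 98): {"h":{"m":78,"x":24,"ykt":65},"o":[66,2],"vt":{"en":0,"ib":3,"k":42,"ky":4,"mp":98}}
After op 2 (remove /o): {"h":{"m":78,"x":24,"ykt":65},"vt":{"en":0,"ib":3,"k":42,"ky":4,"mp":98}}
After op 3 (remove /vt): {"h":{"m":78,"x":24,"ykt":65}}
After op 4 (replace /h/x 70): {"h":{"m":78,"x":70,"ykt":65}}
After op 5 (replace /h/m 88): {"h":{"m":88,"x":70,"ykt":65}}
After op 6 (add /h/w 85): {"h":{"m":88,"w":85,"x":70,"ykt":65}}
After op 7 (add /h/c 39): {"h":{"c":39,"m":88,"w":85,"x":70,"ykt":65}}
After op 8 (remove /h/x): {"h":{"c":39,"m":88,"w":85,"ykt":65}}
After op 9 (remove /h/w): {"h":{"c":39,"m":88,"ykt":65}}
After op 10 (replace /h/m 43): {"h":{"c":39,"m":43,"ykt":65}}
After op 11 (remove /h/c): {"h":{"m":43,"ykt":65}}
After op 12 (add /h 28): {"h":28}
After op 13 (add /lmw 22): {"h":28,"lmw":22}
After op 14 (replace /h 29): {"h":29,"lmw":22}
After op 15 (add /t 32): {"h":29,"lmw":22,"t":32}
After op 16 (replace /lmw 31): {"h":29,"lmw":31,"t":32}
After op 17 (replace /t 15): {"h":29,"lmw":31,"t":15}
After op 18 (add /ui 50): {"h":29,"lmw":31,"t":15,"ui":50}
After op 19 (replace /ui 24): {"h":29,"lmw":31,"t":15,"ui":24}
After op 20 (replace /h 92): {"h":92,"lmw":31,"t":15,"ui":24}
After op 21 (add /lmw 65): {"h":92,"lmw":65,"t":15,"ui":24}
After op 22 (add /ui 40): {"h":92,"lmw":65,"t":15,"ui":40}
Size at the root: 4

Answer: 4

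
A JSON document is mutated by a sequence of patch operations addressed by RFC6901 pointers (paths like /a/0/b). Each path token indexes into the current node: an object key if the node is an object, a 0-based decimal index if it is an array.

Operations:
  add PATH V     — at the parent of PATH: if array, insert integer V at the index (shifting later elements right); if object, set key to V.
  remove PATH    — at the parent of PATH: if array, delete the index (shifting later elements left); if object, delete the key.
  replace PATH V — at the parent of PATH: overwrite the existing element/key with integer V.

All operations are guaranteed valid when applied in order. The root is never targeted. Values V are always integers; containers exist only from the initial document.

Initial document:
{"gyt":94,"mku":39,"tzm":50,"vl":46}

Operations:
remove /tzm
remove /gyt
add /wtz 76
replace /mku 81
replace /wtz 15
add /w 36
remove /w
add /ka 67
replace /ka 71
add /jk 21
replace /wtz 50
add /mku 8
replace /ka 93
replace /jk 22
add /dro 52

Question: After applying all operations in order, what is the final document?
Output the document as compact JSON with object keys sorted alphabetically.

After op 1 (remove /tzm): {"gyt":94,"mku":39,"vl":46}
After op 2 (remove /gyt): {"mku":39,"vl":46}
After op 3 (add /wtz 76): {"mku":39,"vl":46,"wtz":76}
After op 4 (replace /mku 81): {"mku":81,"vl":46,"wtz":76}
After op 5 (replace /wtz 15): {"mku":81,"vl":46,"wtz":15}
After op 6 (add /w 36): {"mku":81,"vl":46,"w":36,"wtz":15}
After op 7 (remove /w): {"mku":81,"vl":46,"wtz":15}
After op 8 (add /ka 67): {"ka":67,"mku":81,"vl":46,"wtz":15}
After op 9 (replace /ka 71): {"ka":71,"mku":81,"vl":46,"wtz":15}
After op 10 (add /jk 21): {"jk":21,"ka":71,"mku":81,"vl":46,"wtz":15}
After op 11 (replace /wtz 50): {"jk":21,"ka":71,"mku":81,"vl":46,"wtz":50}
After op 12 (add /mku 8): {"jk":21,"ka":71,"mku":8,"vl":46,"wtz":50}
After op 13 (replace /ka 93): {"jk":21,"ka":93,"mku":8,"vl":46,"wtz":50}
After op 14 (replace /jk 22): {"jk":22,"ka":93,"mku":8,"vl":46,"wtz":50}
After op 15 (add /dro 52): {"dro":52,"jk":22,"ka":93,"mku":8,"vl":46,"wtz":50}

Answer: {"dro":52,"jk":22,"ka":93,"mku":8,"vl":46,"wtz":50}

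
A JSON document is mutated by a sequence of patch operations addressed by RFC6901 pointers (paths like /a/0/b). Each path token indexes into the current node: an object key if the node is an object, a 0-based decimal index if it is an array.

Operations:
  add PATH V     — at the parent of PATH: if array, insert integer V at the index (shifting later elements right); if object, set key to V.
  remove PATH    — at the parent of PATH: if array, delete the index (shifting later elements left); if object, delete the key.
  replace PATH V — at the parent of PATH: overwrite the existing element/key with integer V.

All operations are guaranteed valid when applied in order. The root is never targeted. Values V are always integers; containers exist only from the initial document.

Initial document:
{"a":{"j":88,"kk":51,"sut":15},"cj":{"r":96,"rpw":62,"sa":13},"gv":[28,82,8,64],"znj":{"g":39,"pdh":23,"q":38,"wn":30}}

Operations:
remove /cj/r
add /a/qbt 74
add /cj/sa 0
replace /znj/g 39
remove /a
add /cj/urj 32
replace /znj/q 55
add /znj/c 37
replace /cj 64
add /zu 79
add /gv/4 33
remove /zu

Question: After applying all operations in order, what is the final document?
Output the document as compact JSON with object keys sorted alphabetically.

After op 1 (remove /cj/r): {"a":{"j":88,"kk":51,"sut":15},"cj":{"rpw":62,"sa":13},"gv":[28,82,8,64],"znj":{"g":39,"pdh":23,"q":38,"wn":30}}
After op 2 (add /a/qbt 74): {"a":{"j":88,"kk":51,"qbt":74,"sut":15},"cj":{"rpw":62,"sa":13},"gv":[28,82,8,64],"znj":{"g":39,"pdh":23,"q":38,"wn":30}}
After op 3 (add /cj/sa 0): {"a":{"j":88,"kk":51,"qbt":74,"sut":15},"cj":{"rpw":62,"sa":0},"gv":[28,82,8,64],"znj":{"g":39,"pdh":23,"q":38,"wn":30}}
After op 4 (replace /znj/g 39): {"a":{"j":88,"kk":51,"qbt":74,"sut":15},"cj":{"rpw":62,"sa":0},"gv":[28,82,8,64],"znj":{"g":39,"pdh":23,"q":38,"wn":30}}
After op 5 (remove /a): {"cj":{"rpw":62,"sa":0},"gv":[28,82,8,64],"znj":{"g":39,"pdh":23,"q":38,"wn":30}}
After op 6 (add /cj/urj 32): {"cj":{"rpw":62,"sa":0,"urj":32},"gv":[28,82,8,64],"znj":{"g":39,"pdh":23,"q":38,"wn":30}}
After op 7 (replace /znj/q 55): {"cj":{"rpw":62,"sa":0,"urj":32},"gv":[28,82,8,64],"znj":{"g":39,"pdh":23,"q":55,"wn":30}}
After op 8 (add /znj/c 37): {"cj":{"rpw":62,"sa":0,"urj":32},"gv":[28,82,8,64],"znj":{"c":37,"g":39,"pdh":23,"q":55,"wn":30}}
After op 9 (replace /cj 64): {"cj":64,"gv":[28,82,8,64],"znj":{"c":37,"g":39,"pdh":23,"q":55,"wn":30}}
After op 10 (add /zu 79): {"cj":64,"gv":[28,82,8,64],"znj":{"c":37,"g":39,"pdh":23,"q":55,"wn":30},"zu":79}
After op 11 (add /gv/4 33): {"cj":64,"gv":[28,82,8,64,33],"znj":{"c":37,"g":39,"pdh":23,"q":55,"wn":30},"zu":79}
After op 12 (remove /zu): {"cj":64,"gv":[28,82,8,64,33],"znj":{"c":37,"g":39,"pdh":23,"q":55,"wn":30}}

Answer: {"cj":64,"gv":[28,82,8,64,33],"znj":{"c":37,"g":39,"pdh":23,"q":55,"wn":30}}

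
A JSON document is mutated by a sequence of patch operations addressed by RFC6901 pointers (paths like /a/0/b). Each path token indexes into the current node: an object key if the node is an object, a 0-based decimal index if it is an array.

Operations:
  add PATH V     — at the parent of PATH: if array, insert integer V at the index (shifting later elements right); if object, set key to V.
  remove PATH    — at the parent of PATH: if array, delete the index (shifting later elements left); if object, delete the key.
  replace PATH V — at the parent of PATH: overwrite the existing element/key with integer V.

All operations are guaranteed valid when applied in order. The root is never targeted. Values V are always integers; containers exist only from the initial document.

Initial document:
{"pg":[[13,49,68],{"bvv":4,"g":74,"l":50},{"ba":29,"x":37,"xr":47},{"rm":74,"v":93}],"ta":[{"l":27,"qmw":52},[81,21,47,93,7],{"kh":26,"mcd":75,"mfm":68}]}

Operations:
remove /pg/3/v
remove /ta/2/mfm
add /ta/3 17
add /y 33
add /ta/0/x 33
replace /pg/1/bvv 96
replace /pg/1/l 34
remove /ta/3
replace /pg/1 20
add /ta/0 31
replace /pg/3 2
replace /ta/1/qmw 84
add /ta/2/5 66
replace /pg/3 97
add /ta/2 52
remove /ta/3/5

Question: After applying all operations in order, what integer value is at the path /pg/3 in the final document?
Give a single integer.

After op 1 (remove /pg/3/v): {"pg":[[13,49,68],{"bvv":4,"g":74,"l":50},{"ba":29,"x":37,"xr":47},{"rm":74}],"ta":[{"l":27,"qmw":52},[81,21,47,93,7],{"kh":26,"mcd":75,"mfm":68}]}
After op 2 (remove /ta/2/mfm): {"pg":[[13,49,68],{"bvv":4,"g":74,"l":50},{"ba":29,"x":37,"xr":47},{"rm":74}],"ta":[{"l":27,"qmw":52},[81,21,47,93,7],{"kh":26,"mcd":75}]}
After op 3 (add /ta/3 17): {"pg":[[13,49,68],{"bvv":4,"g":74,"l":50},{"ba":29,"x":37,"xr":47},{"rm":74}],"ta":[{"l":27,"qmw":52},[81,21,47,93,7],{"kh":26,"mcd":75},17]}
After op 4 (add /y 33): {"pg":[[13,49,68],{"bvv":4,"g":74,"l":50},{"ba":29,"x":37,"xr":47},{"rm":74}],"ta":[{"l":27,"qmw":52},[81,21,47,93,7],{"kh":26,"mcd":75},17],"y":33}
After op 5 (add /ta/0/x 33): {"pg":[[13,49,68],{"bvv":4,"g":74,"l":50},{"ba":29,"x":37,"xr":47},{"rm":74}],"ta":[{"l":27,"qmw":52,"x":33},[81,21,47,93,7],{"kh":26,"mcd":75},17],"y":33}
After op 6 (replace /pg/1/bvv 96): {"pg":[[13,49,68],{"bvv":96,"g":74,"l":50},{"ba":29,"x":37,"xr":47},{"rm":74}],"ta":[{"l":27,"qmw":52,"x":33},[81,21,47,93,7],{"kh":26,"mcd":75},17],"y":33}
After op 7 (replace /pg/1/l 34): {"pg":[[13,49,68],{"bvv":96,"g":74,"l":34},{"ba":29,"x":37,"xr":47},{"rm":74}],"ta":[{"l":27,"qmw":52,"x":33},[81,21,47,93,7],{"kh":26,"mcd":75},17],"y":33}
After op 8 (remove /ta/3): {"pg":[[13,49,68],{"bvv":96,"g":74,"l":34},{"ba":29,"x":37,"xr":47},{"rm":74}],"ta":[{"l":27,"qmw":52,"x":33},[81,21,47,93,7],{"kh":26,"mcd":75}],"y":33}
After op 9 (replace /pg/1 20): {"pg":[[13,49,68],20,{"ba":29,"x":37,"xr":47},{"rm":74}],"ta":[{"l":27,"qmw":52,"x":33},[81,21,47,93,7],{"kh":26,"mcd":75}],"y":33}
After op 10 (add /ta/0 31): {"pg":[[13,49,68],20,{"ba":29,"x":37,"xr":47},{"rm":74}],"ta":[31,{"l":27,"qmw":52,"x":33},[81,21,47,93,7],{"kh":26,"mcd":75}],"y":33}
After op 11 (replace /pg/3 2): {"pg":[[13,49,68],20,{"ba":29,"x":37,"xr":47},2],"ta":[31,{"l":27,"qmw":52,"x":33},[81,21,47,93,7],{"kh":26,"mcd":75}],"y":33}
After op 12 (replace /ta/1/qmw 84): {"pg":[[13,49,68],20,{"ba":29,"x":37,"xr":47},2],"ta":[31,{"l":27,"qmw":84,"x":33},[81,21,47,93,7],{"kh":26,"mcd":75}],"y":33}
After op 13 (add /ta/2/5 66): {"pg":[[13,49,68],20,{"ba":29,"x":37,"xr":47},2],"ta":[31,{"l":27,"qmw":84,"x":33},[81,21,47,93,7,66],{"kh":26,"mcd":75}],"y":33}
After op 14 (replace /pg/3 97): {"pg":[[13,49,68],20,{"ba":29,"x":37,"xr":47},97],"ta":[31,{"l":27,"qmw":84,"x":33},[81,21,47,93,7,66],{"kh":26,"mcd":75}],"y":33}
After op 15 (add /ta/2 52): {"pg":[[13,49,68],20,{"ba":29,"x":37,"xr":47},97],"ta":[31,{"l":27,"qmw":84,"x":33},52,[81,21,47,93,7,66],{"kh":26,"mcd":75}],"y":33}
After op 16 (remove /ta/3/5): {"pg":[[13,49,68],20,{"ba":29,"x":37,"xr":47},97],"ta":[31,{"l":27,"qmw":84,"x":33},52,[81,21,47,93,7],{"kh":26,"mcd":75}],"y":33}
Value at /pg/3: 97

Answer: 97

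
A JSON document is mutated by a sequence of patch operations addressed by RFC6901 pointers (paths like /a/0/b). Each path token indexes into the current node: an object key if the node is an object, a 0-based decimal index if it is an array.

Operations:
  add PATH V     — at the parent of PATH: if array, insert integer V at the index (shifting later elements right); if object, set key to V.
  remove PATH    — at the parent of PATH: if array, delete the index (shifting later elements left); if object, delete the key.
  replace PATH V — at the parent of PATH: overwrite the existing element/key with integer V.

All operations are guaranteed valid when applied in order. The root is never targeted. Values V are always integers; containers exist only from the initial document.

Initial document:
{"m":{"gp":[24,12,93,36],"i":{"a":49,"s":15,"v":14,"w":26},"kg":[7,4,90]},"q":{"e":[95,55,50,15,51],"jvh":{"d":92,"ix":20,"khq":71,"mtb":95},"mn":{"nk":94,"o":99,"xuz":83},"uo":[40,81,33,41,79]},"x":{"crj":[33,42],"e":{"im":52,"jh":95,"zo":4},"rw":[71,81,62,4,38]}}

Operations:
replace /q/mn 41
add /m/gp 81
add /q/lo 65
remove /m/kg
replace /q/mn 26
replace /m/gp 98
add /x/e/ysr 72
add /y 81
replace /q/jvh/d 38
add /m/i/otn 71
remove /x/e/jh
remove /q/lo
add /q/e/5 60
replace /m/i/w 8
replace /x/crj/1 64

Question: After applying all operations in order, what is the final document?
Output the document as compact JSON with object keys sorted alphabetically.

After op 1 (replace /q/mn 41): {"m":{"gp":[24,12,93,36],"i":{"a":49,"s":15,"v":14,"w":26},"kg":[7,4,90]},"q":{"e":[95,55,50,15,51],"jvh":{"d":92,"ix":20,"khq":71,"mtb":95},"mn":41,"uo":[40,81,33,41,79]},"x":{"crj":[33,42],"e":{"im":52,"jh":95,"zo":4},"rw":[71,81,62,4,38]}}
After op 2 (add /m/gp 81): {"m":{"gp":81,"i":{"a":49,"s":15,"v":14,"w":26},"kg":[7,4,90]},"q":{"e":[95,55,50,15,51],"jvh":{"d":92,"ix":20,"khq":71,"mtb":95},"mn":41,"uo":[40,81,33,41,79]},"x":{"crj":[33,42],"e":{"im":52,"jh":95,"zo":4},"rw":[71,81,62,4,38]}}
After op 3 (add /q/lo 65): {"m":{"gp":81,"i":{"a":49,"s":15,"v":14,"w":26},"kg":[7,4,90]},"q":{"e":[95,55,50,15,51],"jvh":{"d":92,"ix":20,"khq":71,"mtb":95},"lo":65,"mn":41,"uo":[40,81,33,41,79]},"x":{"crj":[33,42],"e":{"im":52,"jh":95,"zo":4},"rw":[71,81,62,4,38]}}
After op 4 (remove /m/kg): {"m":{"gp":81,"i":{"a":49,"s":15,"v":14,"w":26}},"q":{"e":[95,55,50,15,51],"jvh":{"d":92,"ix":20,"khq":71,"mtb":95},"lo":65,"mn":41,"uo":[40,81,33,41,79]},"x":{"crj":[33,42],"e":{"im":52,"jh":95,"zo":4},"rw":[71,81,62,4,38]}}
After op 5 (replace /q/mn 26): {"m":{"gp":81,"i":{"a":49,"s":15,"v":14,"w":26}},"q":{"e":[95,55,50,15,51],"jvh":{"d":92,"ix":20,"khq":71,"mtb":95},"lo":65,"mn":26,"uo":[40,81,33,41,79]},"x":{"crj":[33,42],"e":{"im":52,"jh":95,"zo":4},"rw":[71,81,62,4,38]}}
After op 6 (replace /m/gp 98): {"m":{"gp":98,"i":{"a":49,"s":15,"v":14,"w":26}},"q":{"e":[95,55,50,15,51],"jvh":{"d":92,"ix":20,"khq":71,"mtb":95},"lo":65,"mn":26,"uo":[40,81,33,41,79]},"x":{"crj":[33,42],"e":{"im":52,"jh":95,"zo":4},"rw":[71,81,62,4,38]}}
After op 7 (add /x/e/ysr 72): {"m":{"gp":98,"i":{"a":49,"s":15,"v":14,"w":26}},"q":{"e":[95,55,50,15,51],"jvh":{"d":92,"ix":20,"khq":71,"mtb":95},"lo":65,"mn":26,"uo":[40,81,33,41,79]},"x":{"crj":[33,42],"e":{"im":52,"jh":95,"ysr":72,"zo":4},"rw":[71,81,62,4,38]}}
After op 8 (add /y 81): {"m":{"gp":98,"i":{"a":49,"s":15,"v":14,"w":26}},"q":{"e":[95,55,50,15,51],"jvh":{"d":92,"ix":20,"khq":71,"mtb":95},"lo":65,"mn":26,"uo":[40,81,33,41,79]},"x":{"crj":[33,42],"e":{"im":52,"jh":95,"ysr":72,"zo":4},"rw":[71,81,62,4,38]},"y":81}
After op 9 (replace /q/jvh/d 38): {"m":{"gp":98,"i":{"a":49,"s":15,"v":14,"w":26}},"q":{"e":[95,55,50,15,51],"jvh":{"d":38,"ix":20,"khq":71,"mtb":95},"lo":65,"mn":26,"uo":[40,81,33,41,79]},"x":{"crj":[33,42],"e":{"im":52,"jh":95,"ysr":72,"zo":4},"rw":[71,81,62,4,38]},"y":81}
After op 10 (add /m/i/otn 71): {"m":{"gp":98,"i":{"a":49,"otn":71,"s":15,"v":14,"w":26}},"q":{"e":[95,55,50,15,51],"jvh":{"d":38,"ix":20,"khq":71,"mtb":95},"lo":65,"mn":26,"uo":[40,81,33,41,79]},"x":{"crj":[33,42],"e":{"im":52,"jh":95,"ysr":72,"zo":4},"rw":[71,81,62,4,38]},"y":81}
After op 11 (remove /x/e/jh): {"m":{"gp":98,"i":{"a":49,"otn":71,"s":15,"v":14,"w":26}},"q":{"e":[95,55,50,15,51],"jvh":{"d":38,"ix":20,"khq":71,"mtb":95},"lo":65,"mn":26,"uo":[40,81,33,41,79]},"x":{"crj":[33,42],"e":{"im":52,"ysr":72,"zo":4},"rw":[71,81,62,4,38]},"y":81}
After op 12 (remove /q/lo): {"m":{"gp":98,"i":{"a":49,"otn":71,"s":15,"v":14,"w":26}},"q":{"e":[95,55,50,15,51],"jvh":{"d":38,"ix":20,"khq":71,"mtb":95},"mn":26,"uo":[40,81,33,41,79]},"x":{"crj":[33,42],"e":{"im":52,"ysr":72,"zo":4},"rw":[71,81,62,4,38]},"y":81}
After op 13 (add /q/e/5 60): {"m":{"gp":98,"i":{"a":49,"otn":71,"s":15,"v":14,"w":26}},"q":{"e":[95,55,50,15,51,60],"jvh":{"d":38,"ix":20,"khq":71,"mtb":95},"mn":26,"uo":[40,81,33,41,79]},"x":{"crj":[33,42],"e":{"im":52,"ysr":72,"zo":4},"rw":[71,81,62,4,38]},"y":81}
After op 14 (replace /m/i/w 8): {"m":{"gp":98,"i":{"a":49,"otn":71,"s":15,"v":14,"w":8}},"q":{"e":[95,55,50,15,51,60],"jvh":{"d":38,"ix":20,"khq":71,"mtb":95},"mn":26,"uo":[40,81,33,41,79]},"x":{"crj":[33,42],"e":{"im":52,"ysr":72,"zo":4},"rw":[71,81,62,4,38]},"y":81}
After op 15 (replace /x/crj/1 64): {"m":{"gp":98,"i":{"a":49,"otn":71,"s":15,"v":14,"w":8}},"q":{"e":[95,55,50,15,51,60],"jvh":{"d":38,"ix":20,"khq":71,"mtb":95},"mn":26,"uo":[40,81,33,41,79]},"x":{"crj":[33,64],"e":{"im":52,"ysr":72,"zo":4},"rw":[71,81,62,4,38]},"y":81}

Answer: {"m":{"gp":98,"i":{"a":49,"otn":71,"s":15,"v":14,"w":8}},"q":{"e":[95,55,50,15,51,60],"jvh":{"d":38,"ix":20,"khq":71,"mtb":95},"mn":26,"uo":[40,81,33,41,79]},"x":{"crj":[33,64],"e":{"im":52,"ysr":72,"zo":4},"rw":[71,81,62,4,38]},"y":81}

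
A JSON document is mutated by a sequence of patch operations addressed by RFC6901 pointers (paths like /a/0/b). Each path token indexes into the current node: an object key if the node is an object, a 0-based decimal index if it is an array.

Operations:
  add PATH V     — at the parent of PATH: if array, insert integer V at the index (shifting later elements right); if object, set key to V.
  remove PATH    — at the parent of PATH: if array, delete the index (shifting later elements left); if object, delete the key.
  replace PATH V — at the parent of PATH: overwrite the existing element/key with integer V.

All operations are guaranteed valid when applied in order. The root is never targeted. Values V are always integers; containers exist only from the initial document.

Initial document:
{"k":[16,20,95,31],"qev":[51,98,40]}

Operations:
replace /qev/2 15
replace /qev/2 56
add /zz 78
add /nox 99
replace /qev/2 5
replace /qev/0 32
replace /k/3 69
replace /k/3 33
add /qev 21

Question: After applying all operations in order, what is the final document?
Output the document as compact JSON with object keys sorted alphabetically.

Answer: {"k":[16,20,95,33],"nox":99,"qev":21,"zz":78}

Derivation:
After op 1 (replace /qev/2 15): {"k":[16,20,95,31],"qev":[51,98,15]}
After op 2 (replace /qev/2 56): {"k":[16,20,95,31],"qev":[51,98,56]}
After op 3 (add /zz 78): {"k":[16,20,95,31],"qev":[51,98,56],"zz":78}
After op 4 (add /nox 99): {"k":[16,20,95,31],"nox":99,"qev":[51,98,56],"zz":78}
After op 5 (replace /qev/2 5): {"k":[16,20,95,31],"nox":99,"qev":[51,98,5],"zz":78}
After op 6 (replace /qev/0 32): {"k":[16,20,95,31],"nox":99,"qev":[32,98,5],"zz":78}
After op 7 (replace /k/3 69): {"k":[16,20,95,69],"nox":99,"qev":[32,98,5],"zz":78}
After op 8 (replace /k/3 33): {"k":[16,20,95,33],"nox":99,"qev":[32,98,5],"zz":78}
After op 9 (add /qev 21): {"k":[16,20,95,33],"nox":99,"qev":21,"zz":78}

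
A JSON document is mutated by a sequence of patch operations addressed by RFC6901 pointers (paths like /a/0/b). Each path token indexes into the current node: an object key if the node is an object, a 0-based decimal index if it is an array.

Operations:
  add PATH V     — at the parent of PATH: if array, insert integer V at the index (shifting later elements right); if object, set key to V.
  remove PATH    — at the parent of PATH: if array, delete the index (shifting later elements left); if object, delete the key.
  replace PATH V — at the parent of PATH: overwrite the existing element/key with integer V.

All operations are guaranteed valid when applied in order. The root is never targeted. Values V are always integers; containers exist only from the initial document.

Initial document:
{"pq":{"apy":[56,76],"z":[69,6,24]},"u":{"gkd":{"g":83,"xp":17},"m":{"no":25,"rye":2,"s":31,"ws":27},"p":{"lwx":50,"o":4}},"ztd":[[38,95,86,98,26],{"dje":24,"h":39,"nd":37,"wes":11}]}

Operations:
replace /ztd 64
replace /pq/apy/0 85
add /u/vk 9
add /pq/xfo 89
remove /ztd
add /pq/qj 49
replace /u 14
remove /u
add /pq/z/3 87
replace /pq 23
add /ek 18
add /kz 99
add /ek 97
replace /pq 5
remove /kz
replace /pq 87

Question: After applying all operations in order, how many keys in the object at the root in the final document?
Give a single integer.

Answer: 2

Derivation:
After op 1 (replace /ztd 64): {"pq":{"apy":[56,76],"z":[69,6,24]},"u":{"gkd":{"g":83,"xp":17},"m":{"no":25,"rye":2,"s":31,"ws":27},"p":{"lwx":50,"o":4}},"ztd":64}
After op 2 (replace /pq/apy/0 85): {"pq":{"apy":[85,76],"z":[69,6,24]},"u":{"gkd":{"g":83,"xp":17},"m":{"no":25,"rye":2,"s":31,"ws":27},"p":{"lwx":50,"o":4}},"ztd":64}
After op 3 (add /u/vk 9): {"pq":{"apy":[85,76],"z":[69,6,24]},"u":{"gkd":{"g":83,"xp":17},"m":{"no":25,"rye":2,"s":31,"ws":27},"p":{"lwx":50,"o":4},"vk":9},"ztd":64}
After op 4 (add /pq/xfo 89): {"pq":{"apy":[85,76],"xfo":89,"z":[69,6,24]},"u":{"gkd":{"g":83,"xp":17},"m":{"no":25,"rye":2,"s":31,"ws":27},"p":{"lwx":50,"o":4},"vk":9},"ztd":64}
After op 5 (remove /ztd): {"pq":{"apy":[85,76],"xfo":89,"z":[69,6,24]},"u":{"gkd":{"g":83,"xp":17},"m":{"no":25,"rye":2,"s":31,"ws":27},"p":{"lwx":50,"o":4},"vk":9}}
After op 6 (add /pq/qj 49): {"pq":{"apy":[85,76],"qj":49,"xfo":89,"z":[69,6,24]},"u":{"gkd":{"g":83,"xp":17},"m":{"no":25,"rye":2,"s":31,"ws":27},"p":{"lwx":50,"o":4},"vk":9}}
After op 7 (replace /u 14): {"pq":{"apy":[85,76],"qj":49,"xfo":89,"z":[69,6,24]},"u":14}
After op 8 (remove /u): {"pq":{"apy":[85,76],"qj":49,"xfo":89,"z":[69,6,24]}}
After op 9 (add /pq/z/3 87): {"pq":{"apy":[85,76],"qj":49,"xfo":89,"z":[69,6,24,87]}}
After op 10 (replace /pq 23): {"pq":23}
After op 11 (add /ek 18): {"ek":18,"pq":23}
After op 12 (add /kz 99): {"ek":18,"kz":99,"pq":23}
After op 13 (add /ek 97): {"ek":97,"kz":99,"pq":23}
After op 14 (replace /pq 5): {"ek":97,"kz":99,"pq":5}
After op 15 (remove /kz): {"ek":97,"pq":5}
After op 16 (replace /pq 87): {"ek":97,"pq":87}
Size at the root: 2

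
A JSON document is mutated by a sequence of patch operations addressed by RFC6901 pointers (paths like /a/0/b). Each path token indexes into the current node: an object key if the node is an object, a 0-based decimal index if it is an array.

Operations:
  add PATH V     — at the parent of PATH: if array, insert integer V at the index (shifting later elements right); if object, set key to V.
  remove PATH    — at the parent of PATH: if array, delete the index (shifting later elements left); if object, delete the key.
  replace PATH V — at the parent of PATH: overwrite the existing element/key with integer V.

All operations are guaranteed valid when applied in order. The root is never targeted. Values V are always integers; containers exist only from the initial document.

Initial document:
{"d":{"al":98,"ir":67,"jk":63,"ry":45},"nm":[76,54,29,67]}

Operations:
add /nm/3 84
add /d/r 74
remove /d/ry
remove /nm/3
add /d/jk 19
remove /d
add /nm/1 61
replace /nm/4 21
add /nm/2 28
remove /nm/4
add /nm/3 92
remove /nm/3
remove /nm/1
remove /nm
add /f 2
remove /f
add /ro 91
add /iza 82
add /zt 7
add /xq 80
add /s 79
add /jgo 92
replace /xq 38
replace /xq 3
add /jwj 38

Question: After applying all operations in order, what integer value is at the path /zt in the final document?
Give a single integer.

Answer: 7

Derivation:
After op 1 (add /nm/3 84): {"d":{"al":98,"ir":67,"jk":63,"ry":45},"nm":[76,54,29,84,67]}
After op 2 (add /d/r 74): {"d":{"al":98,"ir":67,"jk":63,"r":74,"ry":45},"nm":[76,54,29,84,67]}
After op 3 (remove /d/ry): {"d":{"al":98,"ir":67,"jk":63,"r":74},"nm":[76,54,29,84,67]}
After op 4 (remove /nm/3): {"d":{"al":98,"ir":67,"jk":63,"r":74},"nm":[76,54,29,67]}
After op 5 (add /d/jk 19): {"d":{"al":98,"ir":67,"jk":19,"r":74},"nm":[76,54,29,67]}
After op 6 (remove /d): {"nm":[76,54,29,67]}
After op 7 (add /nm/1 61): {"nm":[76,61,54,29,67]}
After op 8 (replace /nm/4 21): {"nm":[76,61,54,29,21]}
After op 9 (add /nm/2 28): {"nm":[76,61,28,54,29,21]}
After op 10 (remove /nm/4): {"nm":[76,61,28,54,21]}
After op 11 (add /nm/3 92): {"nm":[76,61,28,92,54,21]}
After op 12 (remove /nm/3): {"nm":[76,61,28,54,21]}
After op 13 (remove /nm/1): {"nm":[76,28,54,21]}
After op 14 (remove /nm): {}
After op 15 (add /f 2): {"f":2}
After op 16 (remove /f): {}
After op 17 (add /ro 91): {"ro":91}
After op 18 (add /iza 82): {"iza":82,"ro":91}
After op 19 (add /zt 7): {"iza":82,"ro":91,"zt":7}
After op 20 (add /xq 80): {"iza":82,"ro":91,"xq":80,"zt":7}
After op 21 (add /s 79): {"iza":82,"ro":91,"s":79,"xq":80,"zt":7}
After op 22 (add /jgo 92): {"iza":82,"jgo":92,"ro":91,"s":79,"xq":80,"zt":7}
After op 23 (replace /xq 38): {"iza":82,"jgo":92,"ro":91,"s":79,"xq":38,"zt":7}
After op 24 (replace /xq 3): {"iza":82,"jgo":92,"ro":91,"s":79,"xq":3,"zt":7}
After op 25 (add /jwj 38): {"iza":82,"jgo":92,"jwj":38,"ro":91,"s":79,"xq":3,"zt":7}
Value at /zt: 7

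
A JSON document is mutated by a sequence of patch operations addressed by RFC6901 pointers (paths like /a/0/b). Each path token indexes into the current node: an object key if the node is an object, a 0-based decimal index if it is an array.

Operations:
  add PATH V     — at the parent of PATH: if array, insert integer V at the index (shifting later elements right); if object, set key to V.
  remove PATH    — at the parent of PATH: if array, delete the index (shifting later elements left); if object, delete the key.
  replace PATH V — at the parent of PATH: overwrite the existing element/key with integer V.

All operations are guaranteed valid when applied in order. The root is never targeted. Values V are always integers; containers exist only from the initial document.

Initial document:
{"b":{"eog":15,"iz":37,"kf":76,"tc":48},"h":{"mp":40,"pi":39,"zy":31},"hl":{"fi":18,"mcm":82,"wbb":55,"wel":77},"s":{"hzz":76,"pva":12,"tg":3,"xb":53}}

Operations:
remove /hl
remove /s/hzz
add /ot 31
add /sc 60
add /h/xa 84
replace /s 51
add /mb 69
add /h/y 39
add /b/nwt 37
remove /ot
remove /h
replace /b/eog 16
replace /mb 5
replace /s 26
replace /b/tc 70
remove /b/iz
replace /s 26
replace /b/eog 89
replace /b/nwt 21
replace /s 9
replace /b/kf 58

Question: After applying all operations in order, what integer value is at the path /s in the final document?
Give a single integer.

After op 1 (remove /hl): {"b":{"eog":15,"iz":37,"kf":76,"tc":48},"h":{"mp":40,"pi":39,"zy":31},"s":{"hzz":76,"pva":12,"tg":3,"xb":53}}
After op 2 (remove /s/hzz): {"b":{"eog":15,"iz":37,"kf":76,"tc":48},"h":{"mp":40,"pi":39,"zy":31},"s":{"pva":12,"tg":3,"xb":53}}
After op 3 (add /ot 31): {"b":{"eog":15,"iz":37,"kf":76,"tc":48},"h":{"mp":40,"pi":39,"zy":31},"ot":31,"s":{"pva":12,"tg":3,"xb":53}}
After op 4 (add /sc 60): {"b":{"eog":15,"iz":37,"kf":76,"tc":48},"h":{"mp":40,"pi":39,"zy":31},"ot":31,"s":{"pva":12,"tg":3,"xb":53},"sc":60}
After op 5 (add /h/xa 84): {"b":{"eog":15,"iz":37,"kf":76,"tc":48},"h":{"mp":40,"pi":39,"xa":84,"zy":31},"ot":31,"s":{"pva":12,"tg":3,"xb":53},"sc":60}
After op 6 (replace /s 51): {"b":{"eog":15,"iz":37,"kf":76,"tc":48},"h":{"mp":40,"pi":39,"xa":84,"zy":31},"ot":31,"s":51,"sc":60}
After op 7 (add /mb 69): {"b":{"eog":15,"iz":37,"kf":76,"tc":48},"h":{"mp":40,"pi":39,"xa":84,"zy":31},"mb":69,"ot":31,"s":51,"sc":60}
After op 8 (add /h/y 39): {"b":{"eog":15,"iz":37,"kf":76,"tc":48},"h":{"mp":40,"pi":39,"xa":84,"y":39,"zy":31},"mb":69,"ot":31,"s":51,"sc":60}
After op 9 (add /b/nwt 37): {"b":{"eog":15,"iz":37,"kf":76,"nwt":37,"tc":48},"h":{"mp":40,"pi":39,"xa":84,"y":39,"zy":31},"mb":69,"ot":31,"s":51,"sc":60}
After op 10 (remove /ot): {"b":{"eog":15,"iz":37,"kf":76,"nwt":37,"tc":48},"h":{"mp":40,"pi":39,"xa":84,"y":39,"zy":31},"mb":69,"s":51,"sc":60}
After op 11 (remove /h): {"b":{"eog":15,"iz":37,"kf":76,"nwt":37,"tc":48},"mb":69,"s":51,"sc":60}
After op 12 (replace /b/eog 16): {"b":{"eog":16,"iz":37,"kf":76,"nwt":37,"tc":48},"mb":69,"s":51,"sc":60}
After op 13 (replace /mb 5): {"b":{"eog":16,"iz":37,"kf":76,"nwt":37,"tc":48},"mb":5,"s":51,"sc":60}
After op 14 (replace /s 26): {"b":{"eog":16,"iz":37,"kf":76,"nwt":37,"tc":48},"mb":5,"s":26,"sc":60}
After op 15 (replace /b/tc 70): {"b":{"eog":16,"iz":37,"kf":76,"nwt":37,"tc":70},"mb":5,"s":26,"sc":60}
After op 16 (remove /b/iz): {"b":{"eog":16,"kf":76,"nwt":37,"tc":70},"mb":5,"s":26,"sc":60}
After op 17 (replace /s 26): {"b":{"eog":16,"kf":76,"nwt":37,"tc":70},"mb":5,"s":26,"sc":60}
After op 18 (replace /b/eog 89): {"b":{"eog":89,"kf":76,"nwt":37,"tc":70},"mb":5,"s":26,"sc":60}
After op 19 (replace /b/nwt 21): {"b":{"eog":89,"kf":76,"nwt":21,"tc":70},"mb":5,"s":26,"sc":60}
After op 20 (replace /s 9): {"b":{"eog":89,"kf":76,"nwt":21,"tc":70},"mb":5,"s":9,"sc":60}
After op 21 (replace /b/kf 58): {"b":{"eog":89,"kf":58,"nwt":21,"tc":70},"mb":5,"s":9,"sc":60}
Value at /s: 9

Answer: 9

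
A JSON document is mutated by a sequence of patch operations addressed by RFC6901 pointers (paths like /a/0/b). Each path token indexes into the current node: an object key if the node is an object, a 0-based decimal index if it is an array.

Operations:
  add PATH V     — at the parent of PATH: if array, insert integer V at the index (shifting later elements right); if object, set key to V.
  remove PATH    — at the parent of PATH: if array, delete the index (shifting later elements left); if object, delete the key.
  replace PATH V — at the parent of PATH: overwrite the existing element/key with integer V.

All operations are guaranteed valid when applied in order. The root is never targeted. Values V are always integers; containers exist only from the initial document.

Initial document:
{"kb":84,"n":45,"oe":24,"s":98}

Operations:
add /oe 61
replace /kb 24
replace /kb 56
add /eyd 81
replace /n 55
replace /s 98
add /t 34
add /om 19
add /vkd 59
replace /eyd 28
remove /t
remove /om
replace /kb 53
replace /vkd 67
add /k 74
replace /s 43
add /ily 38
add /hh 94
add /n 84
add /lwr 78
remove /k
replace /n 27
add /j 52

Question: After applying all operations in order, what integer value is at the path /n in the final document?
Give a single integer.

Answer: 27

Derivation:
After op 1 (add /oe 61): {"kb":84,"n":45,"oe":61,"s":98}
After op 2 (replace /kb 24): {"kb":24,"n":45,"oe":61,"s":98}
After op 3 (replace /kb 56): {"kb":56,"n":45,"oe":61,"s":98}
After op 4 (add /eyd 81): {"eyd":81,"kb":56,"n":45,"oe":61,"s":98}
After op 5 (replace /n 55): {"eyd":81,"kb":56,"n":55,"oe":61,"s":98}
After op 6 (replace /s 98): {"eyd":81,"kb":56,"n":55,"oe":61,"s":98}
After op 7 (add /t 34): {"eyd":81,"kb":56,"n":55,"oe":61,"s":98,"t":34}
After op 8 (add /om 19): {"eyd":81,"kb":56,"n":55,"oe":61,"om":19,"s":98,"t":34}
After op 9 (add /vkd 59): {"eyd":81,"kb":56,"n":55,"oe":61,"om":19,"s":98,"t":34,"vkd":59}
After op 10 (replace /eyd 28): {"eyd":28,"kb":56,"n":55,"oe":61,"om":19,"s":98,"t":34,"vkd":59}
After op 11 (remove /t): {"eyd":28,"kb":56,"n":55,"oe":61,"om":19,"s":98,"vkd":59}
After op 12 (remove /om): {"eyd":28,"kb":56,"n":55,"oe":61,"s":98,"vkd":59}
After op 13 (replace /kb 53): {"eyd":28,"kb":53,"n":55,"oe":61,"s":98,"vkd":59}
After op 14 (replace /vkd 67): {"eyd":28,"kb":53,"n":55,"oe":61,"s":98,"vkd":67}
After op 15 (add /k 74): {"eyd":28,"k":74,"kb":53,"n":55,"oe":61,"s":98,"vkd":67}
After op 16 (replace /s 43): {"eyd":28,"k":74,"kb":53,"n":55,"oe":61,"s":43,"vkd":67}
After op 17 (add /ily 38): {"eyd":28,"ily":38,"k":74,"kb":53,"n":55,"oe":61,"s":43,"vkd":67}
After op 18 (add /hh 94): {"eyd":28,"hh":94,"ily":38,"k":74,"kb":53,"n":55,"oe":61,"s":43,"vkd":67}
After op 19 (add /n 84): {"eyd":28,"hh":94,"ily":38,"k":74,"kb":53,"n":84,"oe":61,"s":43,"vkd":67}
After op 20 (add /lwr 78): {"eyd":28,"hh":94,"ily":38,"k":74,"kb":53,"lwr":78,"n":84,"oe":61,"s":43,"vkd":67}
After op 21 (remove /k): {"eyd":28,"hh":94,"ily":38,"kb":53,"lwr":78,"n":84,"oe":61,"s":43,"vkd":67}
After op 22 (replace /n 27): {"eyd":28,"hh":94,"ily":38,"kb":53,"lwr":78,"n":27,"oe":61,"s":43,"vkd":67}
After op 23 (add /j 52): {"eyd":28,"hh":94,"ily":38,"j":52,"kb":53,"lwr":78,"n":27,"oe":61,"s":43,"vkd":67}
Value at /n: 27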